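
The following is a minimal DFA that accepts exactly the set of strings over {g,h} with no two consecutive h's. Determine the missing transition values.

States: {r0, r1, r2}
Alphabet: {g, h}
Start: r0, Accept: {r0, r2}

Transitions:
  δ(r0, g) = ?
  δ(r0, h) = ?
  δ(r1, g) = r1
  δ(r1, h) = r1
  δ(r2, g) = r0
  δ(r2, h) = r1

From the language and accept set, identify what each state tracks — r0: last symbol not h (ok); r1: saw hh (dead); r2: last symbol h (ok).
Each missing δ(q, a) is the state matching the new tracked value after reading a.
δ(r0, g) = r0; δ(r0, h) = r2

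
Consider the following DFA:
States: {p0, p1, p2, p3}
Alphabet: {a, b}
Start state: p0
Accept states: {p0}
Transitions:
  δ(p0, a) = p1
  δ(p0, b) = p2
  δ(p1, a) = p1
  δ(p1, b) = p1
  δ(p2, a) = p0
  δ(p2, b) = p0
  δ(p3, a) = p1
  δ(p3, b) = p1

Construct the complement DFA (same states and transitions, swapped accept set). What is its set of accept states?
Complement accept states = All states \ Original accept states
= {p0, p1, p2, p3} \ {p0}
{p1, p2, p3}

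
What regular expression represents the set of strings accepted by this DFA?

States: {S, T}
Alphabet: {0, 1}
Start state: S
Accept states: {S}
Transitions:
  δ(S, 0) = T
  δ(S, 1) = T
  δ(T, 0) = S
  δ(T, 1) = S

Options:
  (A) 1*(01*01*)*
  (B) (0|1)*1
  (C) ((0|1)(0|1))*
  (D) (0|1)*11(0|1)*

Check each option against the DFA on short strings; one disagreement eliminates an option:
  (A) 1*(01*01*)*: on '1' the DFA goes S → T and rejects (T ∉ Accept), but the regex matches it → eliminate
  (B) (0|1)*1: on ε the DFA stays in S and accepts (S ∈ Accept), but the regex does not match it → eliminate
  (C) ((0|1)(0|1))*: agrees with the DFA on every string of length ≤ 6
  (D) (0|1)*11(0|1)*: on ε the DFA stays in S and accepts (S ∈ Accept), but the regex does not match it → eliminate
Only (C) is consistent with the DFA.
(C) ((0|1)(0|1))*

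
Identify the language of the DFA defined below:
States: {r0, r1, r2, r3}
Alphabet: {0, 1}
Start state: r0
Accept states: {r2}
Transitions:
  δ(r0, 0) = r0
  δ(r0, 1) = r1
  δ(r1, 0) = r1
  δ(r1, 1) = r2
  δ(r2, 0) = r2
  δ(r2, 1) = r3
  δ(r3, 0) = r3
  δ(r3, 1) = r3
Testing a few strings:
  '0101' → accept
  '0000' → reject
  '011' → accept
  '0' → reject
State roles: r0=zero 1's; r1=one 1; r2=two 1's; r3=≥ three 1's (dead)
All binary strings containing exactly two 1's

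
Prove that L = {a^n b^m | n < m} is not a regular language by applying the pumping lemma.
Assume L is regular with pumping length p. Idea: pumping up the a-block makes the a-count reach the b-count.
Choose s = a^p b^(p+1) ∈ L. By the pumping lemma, s = xyz with |xy| ≤ p, |y| > 0, so y = a^k with k ≥ 1. Then xy²z = a^(p+k) b^(p+1). Since p+k ≥ p+1, the number of a's is no longer strictly less than the number of b's, so xy²z ∉ L.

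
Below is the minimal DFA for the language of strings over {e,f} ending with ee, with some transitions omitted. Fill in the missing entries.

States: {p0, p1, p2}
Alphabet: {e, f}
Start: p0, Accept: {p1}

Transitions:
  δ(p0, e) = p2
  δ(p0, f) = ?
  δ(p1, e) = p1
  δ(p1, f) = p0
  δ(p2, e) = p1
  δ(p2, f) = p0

From the language and accept set, identify what each state tracks — p0: last symbol not e; p1: two trailing e's; p2: one trailing e.
Each missing δ(q, a) is the state matching the new tracked value after reading a.
δ(p0, f) = p0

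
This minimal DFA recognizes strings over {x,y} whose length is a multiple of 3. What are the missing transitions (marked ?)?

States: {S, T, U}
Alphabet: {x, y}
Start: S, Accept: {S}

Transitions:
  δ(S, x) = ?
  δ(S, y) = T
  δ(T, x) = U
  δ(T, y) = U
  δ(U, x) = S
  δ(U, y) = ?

From the language and accept set, identify what each state tracks — S: length ≡ 0 (mod 3); T: length ≡ 1 (mod 3); U: length ≡ 2 (mod 3).
Each missing δ(q, a) is the state matching the new tracked value after reading a.
δ(S, x) = T; δ(U, y) = S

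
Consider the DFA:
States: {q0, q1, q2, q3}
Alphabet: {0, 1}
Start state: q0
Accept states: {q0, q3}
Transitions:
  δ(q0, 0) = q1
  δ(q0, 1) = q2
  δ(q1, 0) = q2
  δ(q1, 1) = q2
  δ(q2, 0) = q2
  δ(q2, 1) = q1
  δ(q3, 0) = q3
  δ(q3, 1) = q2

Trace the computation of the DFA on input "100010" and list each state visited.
read '1': q0 → q2
  read '0': q2 → q2
  read '0': q2 → q2
  read '0': q2 → q2
  read '1': q2 → q1
  read '0': q1 → q2
q0 -> q2 -> q2 -> q2 -> q2 -> q1 -> q2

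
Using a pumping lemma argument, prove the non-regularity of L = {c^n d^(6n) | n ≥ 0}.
Assume L is regular with pumping length p. Idea: pumping the c-block breaks the 1:6 ratio.
Choose s = c^p d^(6p) (length 7p ≥ p). By the pumping lemma, s = xyz with |xy| ≤ p, |y| > 0, so y = c^k with k ≥ 1. Then xy²z = c^(p+k) d^(6p). For this to be in L we would need 6p = 6(p+k), i.e. 6k = 0, contradicting k ≥ 1. So xy²z ∉ L.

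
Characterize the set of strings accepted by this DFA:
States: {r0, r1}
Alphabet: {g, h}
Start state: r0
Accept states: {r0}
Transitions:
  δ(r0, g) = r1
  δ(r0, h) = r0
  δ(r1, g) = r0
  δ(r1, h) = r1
Testing a few strings:
  'ggg' → reject
  'gh' → reject
  'ghh' → reject
  'gg' → accept
State roles: r0=even number of g's so far; r1=odd number of g's so far
All strings over {g,h} with an even number of g's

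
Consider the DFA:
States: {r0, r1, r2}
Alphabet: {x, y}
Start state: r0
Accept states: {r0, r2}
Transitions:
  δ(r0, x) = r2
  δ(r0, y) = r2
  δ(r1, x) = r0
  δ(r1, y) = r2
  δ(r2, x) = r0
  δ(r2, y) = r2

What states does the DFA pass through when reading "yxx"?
read 'y': r0 → r2
  read 'x': r2 → r0
  read 'x': r0 → r2
r0 -> r2 -> r0 -> r2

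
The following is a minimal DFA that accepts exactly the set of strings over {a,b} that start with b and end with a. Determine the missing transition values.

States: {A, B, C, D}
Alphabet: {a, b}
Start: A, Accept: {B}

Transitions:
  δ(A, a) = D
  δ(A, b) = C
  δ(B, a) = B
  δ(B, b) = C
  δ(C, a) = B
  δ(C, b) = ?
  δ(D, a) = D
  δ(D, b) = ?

From the language and accept set, identify what each state tracks — A: no input read; B: started with b, last symbol a; C: started with b, last symbol b; D: started with a (dead).
Each missing δ(q, a) is the state matching the new tracked value after reading a.
δ(C, b) = C; δ(D, b) = D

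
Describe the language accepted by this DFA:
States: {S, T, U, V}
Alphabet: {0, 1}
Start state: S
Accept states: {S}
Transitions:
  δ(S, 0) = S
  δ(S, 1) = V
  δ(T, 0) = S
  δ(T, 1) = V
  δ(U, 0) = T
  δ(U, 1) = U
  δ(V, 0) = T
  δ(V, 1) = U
Testing a few strings:
  '0' → accept
  '0001' → reject
  '10' → reject
  '01' → reject
State roles: S=value ≡ 0 (mod 4); T=value ≡ 2 (mod 4); U=value ≡ 3 (mod 4); V=value ≡ 1 (mod 4)
All binary strings representing a multiple of 4 (read in base 2; leading zeros allowed and ε counts as 0)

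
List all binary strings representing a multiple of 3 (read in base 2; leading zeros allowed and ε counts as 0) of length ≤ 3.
ε, 0, 00, 11, 000, 011, 110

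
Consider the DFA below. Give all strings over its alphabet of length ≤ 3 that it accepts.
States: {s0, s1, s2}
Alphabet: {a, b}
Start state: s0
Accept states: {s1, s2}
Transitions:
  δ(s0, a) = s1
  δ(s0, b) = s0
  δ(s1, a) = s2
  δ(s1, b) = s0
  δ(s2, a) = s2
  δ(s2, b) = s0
a, aa, ba, aaa, aba, baa, bba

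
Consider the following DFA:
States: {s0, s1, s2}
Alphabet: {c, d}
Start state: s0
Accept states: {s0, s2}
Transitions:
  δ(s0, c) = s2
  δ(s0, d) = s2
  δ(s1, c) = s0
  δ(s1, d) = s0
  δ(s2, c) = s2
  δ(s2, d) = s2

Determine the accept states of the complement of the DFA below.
Complement accept states = All states \ Original accept states
= {s0, s1, s2} \ {s0, s2}
{s1}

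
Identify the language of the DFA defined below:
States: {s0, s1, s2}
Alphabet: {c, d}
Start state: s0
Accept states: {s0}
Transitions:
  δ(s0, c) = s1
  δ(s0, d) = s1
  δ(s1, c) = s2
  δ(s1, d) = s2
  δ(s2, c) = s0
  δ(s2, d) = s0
Testing a few strings:
  'd' → reject
  'ccd' → accept
  'cd' → reject
  'dddc' → reject
State roles: s0=length ≡ 0 (mod 3); s1=length ≡ 1 (mod 3); s2=length ≡ 2 (mod 3)
All strings over {c,d} whose length is a multiple of 3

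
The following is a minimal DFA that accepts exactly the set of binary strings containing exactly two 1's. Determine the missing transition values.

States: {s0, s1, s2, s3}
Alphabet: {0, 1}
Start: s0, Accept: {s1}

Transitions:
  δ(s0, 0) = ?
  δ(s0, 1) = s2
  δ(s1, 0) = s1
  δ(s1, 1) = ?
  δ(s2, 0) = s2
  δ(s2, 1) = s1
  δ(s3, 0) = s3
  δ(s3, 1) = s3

From the language and accept set, identify what each state tracks — s0: zero 1's; s1: two 1's; s2: one 1; s3: ≥ three 1's (dead).
Each missing δ(q, a) is the state matching the new tracked value after reading a.
δ(s0, 0) = s0; δ(s1, 1) = s3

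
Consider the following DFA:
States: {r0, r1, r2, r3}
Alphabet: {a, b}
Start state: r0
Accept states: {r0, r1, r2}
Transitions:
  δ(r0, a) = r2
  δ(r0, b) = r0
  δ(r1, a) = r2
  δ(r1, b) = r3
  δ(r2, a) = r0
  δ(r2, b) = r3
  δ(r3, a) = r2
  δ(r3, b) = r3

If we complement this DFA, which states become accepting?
Complement accept states = All states \ Original accept states
= {r0, r1, r2, r3} \ {r0, r1, r2}
{r3}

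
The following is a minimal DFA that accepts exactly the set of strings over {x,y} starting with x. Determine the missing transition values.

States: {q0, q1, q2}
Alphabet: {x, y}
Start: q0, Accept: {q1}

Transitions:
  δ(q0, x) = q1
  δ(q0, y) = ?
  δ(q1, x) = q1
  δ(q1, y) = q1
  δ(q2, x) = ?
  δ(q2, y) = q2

From the language and accept set, identify what each state tracks — q0: no input read; q1: started with x; q2: started with y (dead).
Each missing δ(q, a) is the state matching the new tracked value after reading a.
δ(q0, y) = q2; δ(q2, x) = q2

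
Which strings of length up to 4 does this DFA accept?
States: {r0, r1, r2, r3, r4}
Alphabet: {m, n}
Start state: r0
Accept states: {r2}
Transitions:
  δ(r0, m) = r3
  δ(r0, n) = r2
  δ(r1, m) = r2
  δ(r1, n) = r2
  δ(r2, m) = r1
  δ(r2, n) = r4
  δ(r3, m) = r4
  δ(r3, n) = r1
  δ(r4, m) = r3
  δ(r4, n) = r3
n, mnm, mnn, nmm, nmn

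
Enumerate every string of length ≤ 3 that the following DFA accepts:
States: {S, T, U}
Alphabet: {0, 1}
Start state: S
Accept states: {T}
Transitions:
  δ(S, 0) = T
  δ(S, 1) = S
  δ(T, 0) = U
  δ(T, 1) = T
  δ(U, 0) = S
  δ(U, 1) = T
0, 01, 10, 001, 011, 101, 110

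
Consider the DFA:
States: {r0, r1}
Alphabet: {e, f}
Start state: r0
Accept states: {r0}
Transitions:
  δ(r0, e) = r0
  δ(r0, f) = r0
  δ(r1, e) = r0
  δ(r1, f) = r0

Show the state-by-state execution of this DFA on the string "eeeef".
read 'e': r0 → r0
  read 'e': r0 → r0
  read 'e': r0 → r0
  read 'e': r0 → r0
  read 'f': r0 → r0
r0 -> r0 -> r0 -> r0 -> r0 -> r0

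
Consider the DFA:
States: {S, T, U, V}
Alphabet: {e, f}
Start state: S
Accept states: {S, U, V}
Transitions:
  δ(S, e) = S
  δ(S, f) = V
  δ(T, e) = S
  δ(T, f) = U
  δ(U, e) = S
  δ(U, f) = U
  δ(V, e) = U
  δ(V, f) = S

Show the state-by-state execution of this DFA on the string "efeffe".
read 'e': S → S
  read 'f': S → V
  read 'e': V → U
  read 'f': U → U
  read 'f': U → U
  read 'e': U → S
S -> S -> V -> U -> U -> U -> S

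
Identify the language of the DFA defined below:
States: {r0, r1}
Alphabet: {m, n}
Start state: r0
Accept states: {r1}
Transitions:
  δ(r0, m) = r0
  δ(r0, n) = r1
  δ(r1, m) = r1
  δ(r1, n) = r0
Testing a few strings:
  'mmm' → reject
  'mnn' → reject
  'nnn' → accept
  'mn' → accept
State roles: r0=even number of n's so far; r1=odd number of n's so far
All strings over {m,n} with an odd number of n's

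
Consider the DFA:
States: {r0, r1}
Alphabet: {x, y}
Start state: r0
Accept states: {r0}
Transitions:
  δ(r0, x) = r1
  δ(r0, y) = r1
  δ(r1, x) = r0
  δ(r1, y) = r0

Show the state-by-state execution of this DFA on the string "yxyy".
read 'y': r0 → r1
  read 'x': r1 → r0
  read 'y': r0 → r1
  read 'y': r1 → r0
r0 -> r1 -> r0 -> r1 -> r0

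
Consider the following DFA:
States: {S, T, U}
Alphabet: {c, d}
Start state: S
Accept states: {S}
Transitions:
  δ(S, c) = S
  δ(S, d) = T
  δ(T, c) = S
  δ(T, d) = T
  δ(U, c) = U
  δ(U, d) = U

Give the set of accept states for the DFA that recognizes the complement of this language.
Complement accept states = All states \ Original accept states
= {S, T, U} \ {S}
{T, U}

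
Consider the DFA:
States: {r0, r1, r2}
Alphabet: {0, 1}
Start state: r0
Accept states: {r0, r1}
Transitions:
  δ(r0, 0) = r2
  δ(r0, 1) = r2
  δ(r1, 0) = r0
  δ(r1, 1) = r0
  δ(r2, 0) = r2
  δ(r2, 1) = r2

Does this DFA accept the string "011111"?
Processing string "011111":
  r0 --0--> r2
  r2 --1--> r2
  r2 --1--> r2
  r2 --1--> r2
  r2 --1--> r2
  r2 --1--> r2
Final state: r2
Accept states: {r0, r1}
No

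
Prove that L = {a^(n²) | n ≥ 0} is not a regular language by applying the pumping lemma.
Assume L is regular with pumping length p. Idea: pumping adds a fixed amount, but gaps between consecutive squares grow.
Choose s = a^(p²) (length p² ≥ p). By the pumping lemma, s = xyz with |xy| ≤ p, |y| > 0, so |y| = k with 1 ≤ k ≤ p. Then |xy²z| = p²+k. Since p² < p²+k ≤ p²+p < (p+1)², the length p²+k lies strictly between consecutive squares, so it is not a perfect square and xy²z ∉ L.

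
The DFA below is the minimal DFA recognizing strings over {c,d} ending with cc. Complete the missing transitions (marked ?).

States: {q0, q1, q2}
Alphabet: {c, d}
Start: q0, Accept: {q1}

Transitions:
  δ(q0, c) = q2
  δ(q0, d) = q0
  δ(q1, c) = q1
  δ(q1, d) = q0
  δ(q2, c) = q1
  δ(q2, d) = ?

From the language and accept set, identify what each state tracks — q0: last symbol not c; q1: two trailing c's; q2: one trailing c.
Each missing δ(q, a) is the state matching the new tracked value after reading a.
δ(q2, d) = q0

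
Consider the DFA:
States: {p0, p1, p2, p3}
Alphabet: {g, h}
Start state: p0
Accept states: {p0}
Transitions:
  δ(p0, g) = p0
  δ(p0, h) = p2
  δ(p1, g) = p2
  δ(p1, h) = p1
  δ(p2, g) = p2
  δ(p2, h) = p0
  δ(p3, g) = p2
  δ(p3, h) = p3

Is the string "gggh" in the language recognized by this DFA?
Processing string "gggh":
  p0 --g--> p0
  p0 --g--> p0
  p0 --g--> p0
  p0 --h--> p2
Final state: p2
Accept states: {p0}
No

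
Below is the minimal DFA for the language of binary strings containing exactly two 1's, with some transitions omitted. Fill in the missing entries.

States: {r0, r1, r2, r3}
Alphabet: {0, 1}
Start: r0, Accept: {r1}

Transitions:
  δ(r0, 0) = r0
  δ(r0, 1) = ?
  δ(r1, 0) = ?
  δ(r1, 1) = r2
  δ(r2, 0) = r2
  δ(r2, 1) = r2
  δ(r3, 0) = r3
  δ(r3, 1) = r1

From the language and accept set, identify what each state tracks — r0: zero 1's; r1: two 1's; r2: ≥ three 1's (dead); r3: one 1.
Each missing δ(q, a) is the state matching the new tracked value after reading a.
δ(r0, 1) = r3; δ(r1, 0) = r1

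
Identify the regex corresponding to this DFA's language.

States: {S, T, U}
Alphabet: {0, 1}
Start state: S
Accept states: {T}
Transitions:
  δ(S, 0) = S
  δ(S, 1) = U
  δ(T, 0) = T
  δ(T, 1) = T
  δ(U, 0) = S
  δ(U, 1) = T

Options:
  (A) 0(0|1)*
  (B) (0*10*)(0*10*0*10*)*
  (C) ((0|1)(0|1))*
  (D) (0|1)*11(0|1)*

Check each option against the DFA on short strings; one disagreement eliminates an option:
  (A) 0(0|1)*: on '0' the DFA goes S → S and rejects (S ∉ Accept), but the regex matches it → eliminate
  (B) (0*10*)(0*10*0*10*)*: on '1' the DFA goes S → U and rejects (U ∉ Accept), but the regex matches it → eliminate
  (C) ((0|1)(0|1))*: on ε the DFA stays in S and rejects (S ∉ Accept), but the regex matches it → eliminate
  (D) (0|1)*11(0|1)*: agrees with the DFA on every string of length ≤ 6
Only (D) is consistent with the DFA.
(D) (0|1)*11(0|1)*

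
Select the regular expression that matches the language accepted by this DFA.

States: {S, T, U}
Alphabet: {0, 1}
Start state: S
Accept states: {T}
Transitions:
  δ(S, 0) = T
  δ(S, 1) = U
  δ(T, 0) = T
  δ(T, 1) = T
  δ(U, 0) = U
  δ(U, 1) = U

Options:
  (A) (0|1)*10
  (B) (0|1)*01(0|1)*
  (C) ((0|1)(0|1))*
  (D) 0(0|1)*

Check each option against the DFA on short strings; one disagreement eliminates an option:
  (A) (0|1)*10: on '0' the DFA goes S → T and accepts (T ∈ Accept), but the regex does not match it → eliminate
  (B) (0|1)*01(0|1)*: on '0' the DFA goes S → T and accepts (T ∈ Accept), but the regex does not match it → eliminate
  (C) ((0|1)(0|1))*: on ε the DFA stays in S and rejects (S ∉ Accept), but the regex matches it → eliminate
  (D) 0(0|1)*: agrees with the DFA on every string of length ≤ 6
Only (D) is consistent with the DFA.
(D) 0(0|1)*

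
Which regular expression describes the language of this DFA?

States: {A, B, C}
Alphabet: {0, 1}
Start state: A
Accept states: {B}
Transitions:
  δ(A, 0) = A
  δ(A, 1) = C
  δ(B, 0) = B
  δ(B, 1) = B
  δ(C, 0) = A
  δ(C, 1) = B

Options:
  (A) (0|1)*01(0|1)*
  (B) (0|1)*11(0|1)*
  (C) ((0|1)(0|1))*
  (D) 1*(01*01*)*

Check each option against the DFA on short strings; one disagreement eliminates an option:
  (A) (0|1)*01(0|1)*: on '01' the DFA goes A → A → C and rejects (C ∉ Accept), but the regex matches it → eliminate
  (B) (0|1)*11(0|1)*: agrees with the DFA on every string of length ≤ 6
  (C) ((0|1)(0|1))*: on ε the DFA stays in A and rejects (A ∉ Accept), but the regex matches it → eliminate
  (D) 1*(01*01*)*: on ε the DFA stays in A and rejects (A ∉ Accept), but the regex matches it → eliminate
Only (B) is consistent with the DFA.
(B) (0|1)*11(0|1)*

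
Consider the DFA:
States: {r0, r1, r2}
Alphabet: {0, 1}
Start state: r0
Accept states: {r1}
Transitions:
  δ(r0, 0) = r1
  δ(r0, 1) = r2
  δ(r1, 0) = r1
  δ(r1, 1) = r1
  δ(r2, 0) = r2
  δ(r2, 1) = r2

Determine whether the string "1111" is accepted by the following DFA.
Processing string "1111":
  r0 --1--> r2
  r2 --1--> r2
  r2 --1--> r2
  r2 --1--> r2
Final state: r2
Accept states: {r1}
No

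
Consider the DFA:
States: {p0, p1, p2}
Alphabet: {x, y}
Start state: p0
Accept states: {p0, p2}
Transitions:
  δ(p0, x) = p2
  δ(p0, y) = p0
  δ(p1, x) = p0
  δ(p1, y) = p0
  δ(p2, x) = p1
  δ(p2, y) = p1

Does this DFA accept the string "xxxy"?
Processing string "xxxy":
  p0 --x--> p2
  p2 --x--> p1
  p1 --x--> p0
  p0 --y--> p0
Final state: p0
Accept states: {p0, p2}
Yes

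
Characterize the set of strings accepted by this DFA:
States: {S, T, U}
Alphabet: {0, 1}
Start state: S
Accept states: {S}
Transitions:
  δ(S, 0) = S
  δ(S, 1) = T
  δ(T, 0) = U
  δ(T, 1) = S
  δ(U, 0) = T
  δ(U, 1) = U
Testing a few strings:
  '1' → reject
  '0110' → accept
  '1011' → reject
  '0001' → reject
State roles: S=value ≡ 0 (mod 3); T=value ≡ 1 (mod 3); U=value ≡ 2 (mod 3)
All binary strings representing a multiple of 3 (read in base 2; leading zeros allowed and ε counts as 0)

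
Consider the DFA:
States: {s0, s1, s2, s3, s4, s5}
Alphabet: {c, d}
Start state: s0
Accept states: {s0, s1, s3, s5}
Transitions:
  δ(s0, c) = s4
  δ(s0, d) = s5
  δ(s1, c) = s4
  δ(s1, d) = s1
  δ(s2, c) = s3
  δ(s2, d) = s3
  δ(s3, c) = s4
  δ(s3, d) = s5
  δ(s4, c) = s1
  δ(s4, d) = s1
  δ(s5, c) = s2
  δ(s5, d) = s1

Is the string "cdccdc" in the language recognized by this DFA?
Processing string "cdccdc":
  s0 --c--> s4
  s4 --d--> s1
  s1 --c--> s4
  s4 --c--> s1
  s1 --d--> s1
  s1 --c--> s4
Final state: s4
Accept states: {s0, s1, s3, s5}
No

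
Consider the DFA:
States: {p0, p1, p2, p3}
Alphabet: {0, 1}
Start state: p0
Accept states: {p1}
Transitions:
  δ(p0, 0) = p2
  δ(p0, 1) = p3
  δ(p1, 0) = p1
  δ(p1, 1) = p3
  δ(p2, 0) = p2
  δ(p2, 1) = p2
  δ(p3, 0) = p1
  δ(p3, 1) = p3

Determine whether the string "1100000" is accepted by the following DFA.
Processing string "1100000":
  p0 --1--> p3
  p3 --1--> p3
  p3 --0--> p1
  p1 --0--> p1
  p1 --0--> p1
  p1 --0--> p1
  p1 --0--> p1
Final state: p1
Accept states: {p1}
Yes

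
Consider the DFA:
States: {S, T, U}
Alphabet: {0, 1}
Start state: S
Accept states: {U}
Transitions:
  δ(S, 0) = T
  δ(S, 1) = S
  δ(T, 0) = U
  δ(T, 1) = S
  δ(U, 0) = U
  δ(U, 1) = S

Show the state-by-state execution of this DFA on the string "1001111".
read '1': S → S
  read '0': S → T
  read '0': T → U
  read '1': U → S
  read '1': S → S
  read '1': S → S
  read '1': S → S
S -> S -> T -> U -> S -> S -> S -> S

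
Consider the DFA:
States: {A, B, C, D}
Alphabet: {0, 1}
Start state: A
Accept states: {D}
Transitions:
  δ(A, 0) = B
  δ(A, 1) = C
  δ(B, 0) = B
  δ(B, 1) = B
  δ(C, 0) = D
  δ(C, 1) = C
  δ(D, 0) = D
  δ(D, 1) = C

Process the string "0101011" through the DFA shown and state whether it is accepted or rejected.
Processing string "0101011":
  A --0--> B
  B --1--> B
  B --0--> B
  B --1--> B
  B --0--> B
  B --1--> B
  B --1--> B
Final state: B
Accept states: {D}
No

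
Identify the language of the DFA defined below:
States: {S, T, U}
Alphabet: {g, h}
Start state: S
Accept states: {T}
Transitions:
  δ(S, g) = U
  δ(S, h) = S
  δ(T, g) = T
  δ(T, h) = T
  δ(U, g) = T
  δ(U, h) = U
Testing a few strings:
  'hg' → reject
  'hghh' → reject
  'ghhg' → accept
  'h' → reject
State roles: S=zero g's seen; T=≥ two g's seen; U=one g seen
All strings over {g,h} containing at least two g's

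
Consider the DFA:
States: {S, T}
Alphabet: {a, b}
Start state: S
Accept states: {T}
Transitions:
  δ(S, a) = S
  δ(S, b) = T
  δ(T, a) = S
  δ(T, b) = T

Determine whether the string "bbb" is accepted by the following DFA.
Processing string "bbb":
  S --b--> T
  T --b--> T
  T --b--> T
Final state: T
Accept states: {T}
Yes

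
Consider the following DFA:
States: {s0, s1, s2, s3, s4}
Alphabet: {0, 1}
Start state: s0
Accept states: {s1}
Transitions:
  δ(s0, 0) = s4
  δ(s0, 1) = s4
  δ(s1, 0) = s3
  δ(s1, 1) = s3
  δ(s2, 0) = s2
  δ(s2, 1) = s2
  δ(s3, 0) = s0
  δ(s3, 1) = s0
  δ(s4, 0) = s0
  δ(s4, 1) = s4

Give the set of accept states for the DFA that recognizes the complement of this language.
Complement accept states = All states \ Original accept states
= {s0, s1, s2, s3, s4} \ {s1}
{s0, s2, s3, s4}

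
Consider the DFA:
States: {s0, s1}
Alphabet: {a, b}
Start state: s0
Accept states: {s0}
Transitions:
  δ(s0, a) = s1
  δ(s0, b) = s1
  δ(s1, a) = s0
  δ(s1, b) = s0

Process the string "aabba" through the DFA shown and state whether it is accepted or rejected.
Processing string "aabba":
  s0 --a--> s1
  s1 --a--> s0
  s0 --b--> s1
  s1 --b--> s0
  s0 --a--> s1
Final state: s1
Accept states: {s0}
No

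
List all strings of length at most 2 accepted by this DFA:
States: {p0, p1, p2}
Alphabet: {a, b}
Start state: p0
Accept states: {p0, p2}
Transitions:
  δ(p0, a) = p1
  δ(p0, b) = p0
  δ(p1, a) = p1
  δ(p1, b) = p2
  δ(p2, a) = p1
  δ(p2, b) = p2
ε, b, ab, bb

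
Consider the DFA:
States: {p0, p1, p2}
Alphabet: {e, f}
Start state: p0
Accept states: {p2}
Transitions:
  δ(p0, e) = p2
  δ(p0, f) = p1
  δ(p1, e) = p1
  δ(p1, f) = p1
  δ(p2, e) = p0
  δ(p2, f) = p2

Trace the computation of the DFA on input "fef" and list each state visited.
read 'f': p0 → p1
  read 'e': p1 → p1
  read 'f': p1 → p1
p0 -> p1 -> p1 -> p1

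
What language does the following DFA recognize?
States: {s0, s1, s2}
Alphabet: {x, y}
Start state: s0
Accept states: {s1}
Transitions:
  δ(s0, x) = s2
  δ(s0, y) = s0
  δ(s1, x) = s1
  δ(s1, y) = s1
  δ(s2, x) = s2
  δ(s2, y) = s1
Testing a few strings:
  'yx' → reject
  'x' → reject
  'yyyy' → reject
  'xx' → reject
State roles: s0=no x seen yet; s1=substring xy seen; s2=seen a x, waiting for y
All strings over {x,y} containing the substring xy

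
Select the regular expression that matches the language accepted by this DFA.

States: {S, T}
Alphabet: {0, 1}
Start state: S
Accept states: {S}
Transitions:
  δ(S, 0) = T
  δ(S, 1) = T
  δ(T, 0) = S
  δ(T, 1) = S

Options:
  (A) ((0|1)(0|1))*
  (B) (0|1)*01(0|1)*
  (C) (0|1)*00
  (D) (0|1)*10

Check each option against the DFA on short strings; one disagreement eliminates an option:
  (A) ((0|1)(0|1))*: agrees with the DFA on every string of length ≤ 6
  (B) (0|1)*01(0|1)*: on ε the DFA stays in S and accepts (S ∈ Accept), but the regex does not match it → eliminate
  (C) (0|1)*00: on ε the DFA stays in S and accepts (S ∈ Accept), but the regex does not match it → eliminate
  (D) (0|1)*10: on ε the DFA stays in S and accepts (S ∈ Accept), but the regex does not match it → eliminate
Only (A) is consistent with the DFA.
(A) ((0|1)(0|1))*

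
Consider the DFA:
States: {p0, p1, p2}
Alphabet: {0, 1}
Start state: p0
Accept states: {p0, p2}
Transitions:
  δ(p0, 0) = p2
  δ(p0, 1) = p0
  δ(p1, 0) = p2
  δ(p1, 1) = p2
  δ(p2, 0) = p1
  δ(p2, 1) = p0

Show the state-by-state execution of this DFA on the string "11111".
read '1': p0 → p0
  read '1': p0 → p0
  read '1': p0 → p0
  read '1': p0 → p0
  read '1': p0 → p0
p0 -> p0 -> p0 -> p0 -> p0 -> p0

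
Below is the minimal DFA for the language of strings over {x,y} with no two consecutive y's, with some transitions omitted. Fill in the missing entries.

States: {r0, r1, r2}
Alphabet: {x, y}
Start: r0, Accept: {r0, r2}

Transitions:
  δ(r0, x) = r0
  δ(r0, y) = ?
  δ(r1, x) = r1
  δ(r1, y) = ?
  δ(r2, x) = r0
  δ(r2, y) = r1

From the language and accept set, identify what each state tracks — r0: last symbol not y (ok); r1: saw yy (dead); r2: last symbol y (ok).
Each missing δ(q, a) is the state matching the new tracked value after reading a.
δ(r0, y) = r2; δ(r1, y) = r1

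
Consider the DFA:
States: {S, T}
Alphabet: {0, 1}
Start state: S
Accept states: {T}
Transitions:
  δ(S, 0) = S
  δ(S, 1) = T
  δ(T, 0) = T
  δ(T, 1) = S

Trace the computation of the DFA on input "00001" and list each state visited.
read '0': S → S
  read '0': S → S
  read '0': S → S
  read '0': S → S
  read '1': S → T
S -> S -> S -> S -> S -> T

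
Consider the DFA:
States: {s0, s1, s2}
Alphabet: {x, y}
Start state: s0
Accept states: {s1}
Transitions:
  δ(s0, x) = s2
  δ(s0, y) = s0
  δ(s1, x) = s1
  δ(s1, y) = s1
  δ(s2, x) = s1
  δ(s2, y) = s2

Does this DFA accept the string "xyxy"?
Processing string "xyxy":
  s0 --x--> s2
  s2 --y--> s2
  s2 --x--> s1
  s1 --y--> s1
Final state: s1
Accept states: {s1}
Yes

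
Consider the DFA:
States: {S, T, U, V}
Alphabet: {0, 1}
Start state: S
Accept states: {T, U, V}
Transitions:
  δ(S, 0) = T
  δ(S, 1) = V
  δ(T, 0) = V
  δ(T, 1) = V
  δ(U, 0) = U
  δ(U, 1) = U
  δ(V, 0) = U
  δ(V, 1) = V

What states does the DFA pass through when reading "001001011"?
read '0': S → T
  read '0': T → V
  read '1': V → V
  read '0': V → U
  read '0': U → U
  read '1': U → U
  read '0': U → U
  read '1': U → U
  read '1': U → U
S -> T -> V -> V -> U -> U -> U -> U -> U -> U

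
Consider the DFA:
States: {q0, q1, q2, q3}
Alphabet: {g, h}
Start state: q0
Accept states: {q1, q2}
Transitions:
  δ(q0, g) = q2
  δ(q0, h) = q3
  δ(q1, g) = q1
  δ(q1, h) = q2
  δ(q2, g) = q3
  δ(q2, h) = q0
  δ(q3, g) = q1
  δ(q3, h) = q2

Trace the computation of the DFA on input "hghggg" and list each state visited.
read 'h': q0 → q3
  read 'g': q3 → q1
  read 'h': q1 → q2
  read 'g': q2 → q3
  read 'g': q3 → q1
  read 'g': q1 → q1
q0 -> q3 -> q1 -> q2 -> q3 -> q1 -> q1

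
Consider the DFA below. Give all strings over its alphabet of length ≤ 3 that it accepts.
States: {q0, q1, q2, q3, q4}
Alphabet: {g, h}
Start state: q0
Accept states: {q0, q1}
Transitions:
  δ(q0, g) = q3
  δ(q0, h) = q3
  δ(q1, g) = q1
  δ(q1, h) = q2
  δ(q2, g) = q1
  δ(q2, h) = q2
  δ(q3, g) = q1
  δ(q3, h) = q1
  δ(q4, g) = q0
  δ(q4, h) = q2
ε, gg, gh, hg, hh, ggg, ghg, hgg, hhg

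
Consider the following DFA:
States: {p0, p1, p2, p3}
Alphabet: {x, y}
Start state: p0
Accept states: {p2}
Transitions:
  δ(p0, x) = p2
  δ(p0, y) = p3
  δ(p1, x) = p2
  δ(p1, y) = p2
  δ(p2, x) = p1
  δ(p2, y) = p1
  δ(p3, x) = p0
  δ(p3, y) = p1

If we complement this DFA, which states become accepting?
Complement accept states = All states \ Original accept states
= {p0, p1, p2, p3} \ {p2}
{p0, p1, p3}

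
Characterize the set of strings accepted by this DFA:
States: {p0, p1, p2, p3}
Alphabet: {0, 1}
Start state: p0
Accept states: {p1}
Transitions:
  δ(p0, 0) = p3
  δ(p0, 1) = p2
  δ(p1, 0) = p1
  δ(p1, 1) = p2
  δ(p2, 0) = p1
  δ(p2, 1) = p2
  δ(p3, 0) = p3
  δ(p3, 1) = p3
Testing a few strings:
  '111' → reject
  '0' → reject
  '001' → reject
  '10' → accept
State roles: p0=no input read; p1=started with 1, last symbol 0; p2=started with 1, last symbol 1; p3=started with 0 (dead)
All binary strings that start with 1 and end with 0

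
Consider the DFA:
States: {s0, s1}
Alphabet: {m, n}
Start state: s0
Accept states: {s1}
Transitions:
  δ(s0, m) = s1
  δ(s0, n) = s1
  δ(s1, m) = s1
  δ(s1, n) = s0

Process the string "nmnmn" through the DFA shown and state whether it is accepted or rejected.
Processing string "nmnmn":
  s0 --n--> s1
  s1 --m--> s1
  s1 --n--> s0
  s0 --m--> s1
  s1 --n--> s0
Final state: s0
Accept states: {s1}
No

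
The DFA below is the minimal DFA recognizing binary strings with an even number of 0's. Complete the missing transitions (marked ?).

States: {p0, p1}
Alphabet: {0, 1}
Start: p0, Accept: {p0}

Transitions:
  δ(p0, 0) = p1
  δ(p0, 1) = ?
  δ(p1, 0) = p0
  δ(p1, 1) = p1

From the language and accept set, identify what each state tracks — p0: even number of 0's so far; p1: odd number of 0's so far.
Each missing δ(q, a) is the state matching the new tracked value after reading a.
δ(p0, 1) = p0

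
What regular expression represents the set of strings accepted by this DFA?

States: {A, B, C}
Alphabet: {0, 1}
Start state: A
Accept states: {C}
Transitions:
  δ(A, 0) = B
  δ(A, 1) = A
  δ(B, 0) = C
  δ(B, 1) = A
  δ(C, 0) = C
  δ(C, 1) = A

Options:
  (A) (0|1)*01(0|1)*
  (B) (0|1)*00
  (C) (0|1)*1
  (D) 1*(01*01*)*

Check each option against the DFA on short strings; one disagreement eliminates an option:
  (A) (0|1)*01(0|1)*: on '00' the DFA goes A → B → C and accepts (C ∈ Accept), but the regex does not match it → eliminate
  (B) (0|1)*00: agrees with the DFA on every string of length ≤ 6
  (C) (0|1)*1: on '1' the DFA goes A → A and rejects (A ∉ Accept), but the regex matches it → eliminate
  (D) 1*(01*01*)*: on ε the DFA stays in A and rejects (A ∉ Accept), but the regex matches it → eliminate
Only (B) is consistent with the DFA.
(B) (0|1)*00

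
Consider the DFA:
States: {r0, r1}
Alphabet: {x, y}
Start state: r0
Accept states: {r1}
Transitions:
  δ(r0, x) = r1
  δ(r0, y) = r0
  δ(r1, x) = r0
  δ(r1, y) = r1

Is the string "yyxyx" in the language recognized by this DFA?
Processing string "yyxyx":
  r0 --y--> r0
  r0 --y--> r0
  r0 --x--> r1
  r1 --y--> r1
  r1 --x--> r0
Final state: r0
Accept states: {r1}
No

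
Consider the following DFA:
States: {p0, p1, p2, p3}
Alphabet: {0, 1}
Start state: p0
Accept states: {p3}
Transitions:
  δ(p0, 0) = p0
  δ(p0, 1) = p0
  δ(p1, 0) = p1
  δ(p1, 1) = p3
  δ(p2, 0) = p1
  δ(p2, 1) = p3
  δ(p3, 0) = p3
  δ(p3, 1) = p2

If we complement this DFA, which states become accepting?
Complement accept states = All states \ Original accept states
= {p0, p1, p2, p3} \ {p3}
{p0, p1, p2}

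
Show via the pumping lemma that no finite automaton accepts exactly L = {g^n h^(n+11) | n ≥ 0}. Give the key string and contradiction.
Assume L is regular with pumping length p. Idea: pumping the g-block breaks the fixed offset of 11.
Choose s = g^p h^(p+11) ∈ L. By the pumping lemma, s = xyz with |xy| ≤ p, |y| > 0, so y = g^k with k ≥ 1. Then xy²z = g^(p+k) h^(p+11). For this to be in L we would need p+11 = (p+k)+11, i.e. k = 0, contradicting k ≥ 1. So xy²z ∉ L.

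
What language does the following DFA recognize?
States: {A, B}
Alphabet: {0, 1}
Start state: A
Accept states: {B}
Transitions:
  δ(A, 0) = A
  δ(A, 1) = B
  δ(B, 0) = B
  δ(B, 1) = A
Testing a few strings:
  '1' → accept
  '01' → accept
  '0' → reject
  '110' → reject
State roles: A=even number of 1's so far; B=odd number of 1's so far
All binary strings with an odd number of 1's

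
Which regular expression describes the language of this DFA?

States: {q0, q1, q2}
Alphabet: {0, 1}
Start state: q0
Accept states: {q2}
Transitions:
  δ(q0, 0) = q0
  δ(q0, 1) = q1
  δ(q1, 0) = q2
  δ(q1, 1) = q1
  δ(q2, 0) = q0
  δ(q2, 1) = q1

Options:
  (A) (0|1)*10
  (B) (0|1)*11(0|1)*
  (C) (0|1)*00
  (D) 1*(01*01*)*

Check each option against the DFA on short strings; one disagreement eliminates an option:
  (A) (0|1)*10: agrees with the DFA on every string of length ≤ 6
  (B) (0|1)*11(0|1)*: on '10' the DFA goes q0 → q1 → q2 and accepts (q2 ∈ Accept), but the regex does not match it → eliminate
  (C) (0|1)*00: on '00' the DFA goes q0 → q0 → q0 and rejects (q0 ∉ Accept), but the regex matches it → eliminate
  (D) 1*(01*01*)*: on ε the DFA stays in q0 and rejects (q0 ∉ Accept), but the regex matches it → eliminate
Only (A) is consistent with the DFA.
(A) (0|1)*10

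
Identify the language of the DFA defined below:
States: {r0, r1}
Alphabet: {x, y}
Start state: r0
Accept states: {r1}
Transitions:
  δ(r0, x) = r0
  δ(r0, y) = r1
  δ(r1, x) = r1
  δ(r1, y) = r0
Testing a few strings:
  'xy' → accept
  'yx' → accept
  'yy' → reject
  'y' → accept
State roles: r0=even number of y's so far; r1=odd number of y's so far
All strings over {x,y} with an odd number of y's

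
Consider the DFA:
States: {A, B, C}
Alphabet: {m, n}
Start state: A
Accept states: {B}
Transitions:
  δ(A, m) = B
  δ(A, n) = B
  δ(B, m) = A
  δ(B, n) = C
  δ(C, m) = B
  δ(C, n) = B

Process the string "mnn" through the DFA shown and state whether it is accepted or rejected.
Processing string "mnn":
  A --m--> B
  B --n--> C
  C --n--> B
Final state: B
Accept states: {B}
Yes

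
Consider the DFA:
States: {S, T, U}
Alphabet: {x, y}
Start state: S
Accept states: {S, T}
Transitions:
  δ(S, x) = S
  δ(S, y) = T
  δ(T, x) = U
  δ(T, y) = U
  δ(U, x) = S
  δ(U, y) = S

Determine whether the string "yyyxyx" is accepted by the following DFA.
Processing string "yyyxyx":
  S --y--> T
  T --y--> U
  U --y--> S
  S --x--> S
  S --y--> T
  T --x--> U
Final state: U
Accept states: {S, T}
No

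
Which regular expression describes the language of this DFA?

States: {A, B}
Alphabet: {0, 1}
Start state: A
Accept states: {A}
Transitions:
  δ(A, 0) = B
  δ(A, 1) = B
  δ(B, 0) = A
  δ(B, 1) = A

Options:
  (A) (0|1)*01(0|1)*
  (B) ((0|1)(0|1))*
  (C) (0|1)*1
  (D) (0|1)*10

Check each option against the DFA on short strings; one disagreement eliminates an option:
  (A) (0|1)*01(0|1)*: on ε the DFA stays in A and accepts (A ∈ Accept), but the regex does not match it → eliminate
  (B) ((0|1)(0|1))*: agrees with the DFA on every string of length ≤ 6
  (C) (0|1)*1: on ε the DFA stays in A and accepts (A ∈ Accept), but the regex does not match it → eliminate
  (D) (0|1)*10: on ε the DFA stays in A and accepts (A ∈ Accept), but the regex does not match it → eliminate
Only (B) is consistent with the DFA.
(B) ((0|1)(0|1))*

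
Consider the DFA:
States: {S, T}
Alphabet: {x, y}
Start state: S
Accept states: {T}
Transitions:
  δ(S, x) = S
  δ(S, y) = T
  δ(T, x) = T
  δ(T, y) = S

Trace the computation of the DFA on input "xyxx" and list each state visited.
read 'x': S → S
  read 'y': S → T
  read 'x': T → T
  read 'x': T → T
S -> S -> T -> T -> T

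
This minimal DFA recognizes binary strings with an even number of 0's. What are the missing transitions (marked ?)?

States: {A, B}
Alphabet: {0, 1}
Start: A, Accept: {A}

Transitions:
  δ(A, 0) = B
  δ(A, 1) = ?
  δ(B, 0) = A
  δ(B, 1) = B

From the language and accept set, identify what each state tracks — A: even number of 0's so far; B: odd number of 0's so far.
Each missing δ(q, a) is the state matching the new tracked value after reading a.
δ(A, 1) = A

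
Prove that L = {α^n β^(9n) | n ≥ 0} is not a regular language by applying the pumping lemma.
Assume L is regular with pumping length p. Idea: pumping the α-block breaks the 1:9 ratio.
Choose s = α^p β^(9p) (length 10p ≥ p). By the pumping lemma, s = xyz with |xy| ≤ p, |y| > 0, so y = α^k with k ≥ 1. Then xy²z = α^(p+k) β^(9p). For this to be in L we would need 9p = 9(p+k), i.e. 9k = 0, contradicting k ≥ 1. So xy²z ∉ L.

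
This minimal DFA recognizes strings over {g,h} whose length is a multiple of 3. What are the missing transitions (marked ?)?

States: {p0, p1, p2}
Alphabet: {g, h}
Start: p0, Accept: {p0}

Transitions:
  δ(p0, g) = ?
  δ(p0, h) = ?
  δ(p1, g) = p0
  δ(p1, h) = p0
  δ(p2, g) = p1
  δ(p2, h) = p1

From the language and accept set, identify what each state tracks — p0: length ≡ 0 (mod 3); p1: length ≡ 2 (mod 3); p2: length ≡ 1 (mod 3).
Each missing δ(q, a) is the state matching the new tracked value after reading a.
δ(p0, g) = p2; δ(p0, h) = p2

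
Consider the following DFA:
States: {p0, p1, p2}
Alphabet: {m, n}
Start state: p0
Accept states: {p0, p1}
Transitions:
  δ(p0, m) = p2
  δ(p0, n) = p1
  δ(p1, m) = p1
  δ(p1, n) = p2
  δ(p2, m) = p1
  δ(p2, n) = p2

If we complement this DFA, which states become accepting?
Complement accept states = All states \ Original accept states
= {p0, p1, p2} \ {p0, p1}
{p2}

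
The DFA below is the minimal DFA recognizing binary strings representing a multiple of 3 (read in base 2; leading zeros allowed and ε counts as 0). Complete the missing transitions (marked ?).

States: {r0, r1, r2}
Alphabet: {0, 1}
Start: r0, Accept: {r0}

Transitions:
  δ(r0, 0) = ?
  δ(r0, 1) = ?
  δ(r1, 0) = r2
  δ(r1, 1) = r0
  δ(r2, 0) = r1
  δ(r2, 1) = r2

From the language and accept set, identify what each state tracks — r0: value ≡ 0 (mod 3); r1: value ≡ 1 (mod 3); r2: value ≡ 2 (mod 3).
Each missing δ(q, a) is the state matching the new tracked value after reading a.
δ(r0, 0) = r0; δ(r0, 1) = r1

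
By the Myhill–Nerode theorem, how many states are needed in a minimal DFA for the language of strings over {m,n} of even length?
By Myhill–Nerode, count the distinguishable equivalence classes: two classes — parity of the length.
2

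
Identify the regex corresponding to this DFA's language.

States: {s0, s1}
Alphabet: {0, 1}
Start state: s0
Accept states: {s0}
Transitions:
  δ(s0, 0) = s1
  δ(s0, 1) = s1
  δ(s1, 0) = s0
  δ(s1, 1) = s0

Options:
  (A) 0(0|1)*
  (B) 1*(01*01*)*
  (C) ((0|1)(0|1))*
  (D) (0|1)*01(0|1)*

Check each option against the DFA on short strings; one disagreement eliminates an option:
  (A) 0(0|1)*: on ε the DFA stays in s0 and accepts (s0 ∈ Accept), but the regex does not match it → eliminate
  (B) 1*(01*01*)*: on '1' the DFA goes s0 → s1 and rejects (s1 ∉ Accept), but the regex matches it → eliminate
  (C) ((0|1)(0|1))*: agrees with the DFA on every string of length ≤ 6
  (D) (0|1)*01(0|1)*: on ε the DFA stays in s0 and accepts (s0 ∈ Accept), but the regex does not match it → eliminate
Only (C) is consistent with the DFA.
(C) ((0|1)(0|1))*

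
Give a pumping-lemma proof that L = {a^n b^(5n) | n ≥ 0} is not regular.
Assume L is regular with pumping length p. Idea: pumping the a-block breaks the 1:5 ratio.
Choose s = a^p b^(5p) (length 6p ≥ p). By the pumping lemma, s = xyz with |xy| ≤ p, |y| > 0, so y = a^k with k ≥ 1. Then xy²z = a^(p+k) b^(5p). For this to be in L we would need 5p = 5(p+k), i.e. 5k = 0, contradicting k ≥ 1. So xy²z ∉ L.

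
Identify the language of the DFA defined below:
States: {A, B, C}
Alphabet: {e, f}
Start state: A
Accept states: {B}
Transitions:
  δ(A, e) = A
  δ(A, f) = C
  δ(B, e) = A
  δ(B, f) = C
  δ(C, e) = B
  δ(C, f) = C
Testing a few strings:
  'eeff' → reject
  'e' → reject
  'f' → reject
  'efff' → reject
State roles: A=no suffix match; B=suffix is fe; C=one trailing f
All strings over {e,f} ending with fe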